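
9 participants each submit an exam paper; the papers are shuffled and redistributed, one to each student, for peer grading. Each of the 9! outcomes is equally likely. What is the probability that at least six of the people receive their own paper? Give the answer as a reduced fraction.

41/72576

Favorable outcomes: Σ_{i≥6} C(9,i)·!(9-i) = 84·2 + 36·1 + 9·0 + 1·1 = 205.
Total outcomes: 9! = 362880.
Probability = 205/362880 = 41/72576.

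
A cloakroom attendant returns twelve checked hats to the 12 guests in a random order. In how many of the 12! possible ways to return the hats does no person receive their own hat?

176214841

Use !n = (n-1)(!(n-1) + !(n-2)).
!12 = 11·(14684570 + 1334961) = 11·16019531 = 176214841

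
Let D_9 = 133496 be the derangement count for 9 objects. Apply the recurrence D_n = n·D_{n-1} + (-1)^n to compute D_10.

1334961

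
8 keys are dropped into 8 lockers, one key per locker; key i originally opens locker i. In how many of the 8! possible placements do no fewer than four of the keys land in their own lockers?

771

Sum C(8,i)·!(8-i) for i = 4..8:
  i=4: C(8,4)·!4 = 70·9 = 630
  i=5: C(8,5)·!3 = 56·2 = 112
  i=6: C(8,6)·!2 = 28·1 = 28
  i=7: C(8,7)·!1 = 8·0 = 0
  i=8: C(8,8)·!0 = 1·1 = 1
Total = 771.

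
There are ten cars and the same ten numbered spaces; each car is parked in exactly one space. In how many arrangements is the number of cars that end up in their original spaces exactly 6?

1890

Choose which 6 of the 10 are fixed: C(10,6) = 210.
The other 4 form a derangement: !4 = 9.
Total: 210 × 9 = 1890.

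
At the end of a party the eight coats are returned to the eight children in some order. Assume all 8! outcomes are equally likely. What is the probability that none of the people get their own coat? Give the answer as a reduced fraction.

Favorable outcomes: !8 = 14833.
Total outcomes: 8! = 40320.
Probability = 14833/40320 = 2119/5760.

2119/5760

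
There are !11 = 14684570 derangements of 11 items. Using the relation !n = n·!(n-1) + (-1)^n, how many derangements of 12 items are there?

!12 = 12·14684570 + 1 = 176214841.

176214841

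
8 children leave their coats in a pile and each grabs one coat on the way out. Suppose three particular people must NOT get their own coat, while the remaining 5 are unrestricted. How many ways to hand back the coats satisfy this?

27240

Inclusion-exclusion on the 3 forbidden self-matches:
Σ_{j=0}^{3} (-1)^j C(3,j)(8-j)!
= C(3,0)·8! - C(3,1)·7! + C(3,2)·6! - C(3,3)·5!
= 40320 - 15120 + 2160 - 120
= 27240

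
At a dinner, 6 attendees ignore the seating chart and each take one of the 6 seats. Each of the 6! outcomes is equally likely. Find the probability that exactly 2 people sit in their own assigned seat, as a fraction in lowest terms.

Favorable outcomes: C(6,2)·!4 = 15·9 = 135.
Total outcomes: 6! = 720.
Probability = 135/720 = 3/16.

3/16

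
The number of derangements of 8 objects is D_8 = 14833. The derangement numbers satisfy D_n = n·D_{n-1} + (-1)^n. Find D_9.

D_9 = 9·14833 - 1 = 133496.

133496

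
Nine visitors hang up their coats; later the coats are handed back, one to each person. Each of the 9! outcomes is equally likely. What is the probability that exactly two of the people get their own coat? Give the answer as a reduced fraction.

103/560

Favorable outcomes: C(9,2)·!7 = 36·1854 = 66744.
Total outcomes: 9! = 362880.
Probability = 66744/362880 = 103/560.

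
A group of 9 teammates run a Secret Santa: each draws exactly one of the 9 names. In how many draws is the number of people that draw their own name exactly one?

133497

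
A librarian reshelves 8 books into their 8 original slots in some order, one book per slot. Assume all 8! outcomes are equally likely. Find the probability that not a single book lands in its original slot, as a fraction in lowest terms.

2119/5760

Favorable outcomes: !8 = 14833.
Total outcomes: 8! = 40320.
Probability = 14833/40320 = 2119/5760.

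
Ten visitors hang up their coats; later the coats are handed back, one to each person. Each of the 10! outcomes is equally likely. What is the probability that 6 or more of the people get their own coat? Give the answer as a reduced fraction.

Favorable outcomes: Σ_{i≥6} C(10,i)·!(10-i) = 210·9 + 120·2 + 45·1 + 10·0 + 1·1 = 2176.
Total outcomes: 10! = 3628800.
Probability = 2176/3628800 = 17/28350.

17/28350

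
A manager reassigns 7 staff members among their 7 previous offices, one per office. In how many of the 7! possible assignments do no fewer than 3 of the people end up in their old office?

# with exactly i fixed is C(7,i)·!(7-i); sum over i=3..7:
  i=3: C(7,3)·!4 = 35·9 = 315
  i=4: C(7,4)·!3 = 35·2 = 70
  i=5: C(7,5)·!2 = 21·1 = 21
  i=6: C(7,6)·!1 = 7·0 = 0
  i=7: C(7,7)·!0 = 1·1 = 1
Total = 407.

407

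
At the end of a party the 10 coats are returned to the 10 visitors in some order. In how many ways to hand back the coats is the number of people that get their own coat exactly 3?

222480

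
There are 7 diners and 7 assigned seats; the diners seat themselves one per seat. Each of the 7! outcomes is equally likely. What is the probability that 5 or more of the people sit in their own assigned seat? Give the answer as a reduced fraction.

Favorable outcomes: Σ_{i≥5} C(7,i)·!(7-i) = 21·1 + 7·0 + 1·1 = 22.
Total outcomes: 7! = 5040.
Probability = 22/5040 = 11/2520.

11/2520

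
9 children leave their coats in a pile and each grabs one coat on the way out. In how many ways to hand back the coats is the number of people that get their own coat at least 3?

29143

# with exactly i fixed is C(9,i)·!(9-i); sum over i=3..9:
  i=3: C(9,3)·!6 = 84·265 = 22260
  i=4: C(9,4)·!5 = 126·44 = 5544
  i=5: C(9,5)·!4 = 126·9 = 1134
  i=6: C(9,6)·!3 = 84·2 = 168
  i=7: C(9,7)·!2 = 36·1 = 36
  i=8: C(9,8)·!1 = 9·0 = 0
  i=9: C(9,9)·!0 = 1·1 = 1
Total = 29143.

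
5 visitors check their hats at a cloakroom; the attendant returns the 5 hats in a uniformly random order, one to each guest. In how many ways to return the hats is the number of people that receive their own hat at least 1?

76

Sum C(5,i)·!(5-i) for i = 1..5:
  i=1: C(5,1)·!4 = 5·9 = 45
  i=2: C(5,2)·!3 = 10·2 = 20
  i=3: C(5,3)·!2 = 10·1 = 10
  i=4: C(5,4)·!1 = 5·0 = 0
  i=5: C(5,5)·!0 = 1·1 = 1
Total = 76.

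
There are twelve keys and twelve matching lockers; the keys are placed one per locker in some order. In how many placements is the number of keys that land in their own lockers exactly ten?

Pick the 10 fixed positions: C(12,10) = 66 ways.
The remaining 2 must be deranged: !2 = 1.
Total: 66 × 1 = 66.

66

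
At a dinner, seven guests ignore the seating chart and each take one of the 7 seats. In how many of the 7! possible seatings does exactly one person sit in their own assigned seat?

1855

Pick the single fixed position: C(7,1) = 7 ways.
The remaining 6 must be deranged: !6 = 265.
Total: 7 × 265 = 1855.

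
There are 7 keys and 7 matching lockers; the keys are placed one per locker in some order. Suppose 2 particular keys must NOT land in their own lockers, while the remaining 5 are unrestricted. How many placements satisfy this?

3720

Inclusion-exclusion on the 2 forbidden self-matches:
Σ_{j=0}^{2} (-1)^j C(2,j)(7-j)!
= C(2,0)·7! - C(2,1)·6! + C(2,2)·5!
= 5040 - 1440 + 120
= 3720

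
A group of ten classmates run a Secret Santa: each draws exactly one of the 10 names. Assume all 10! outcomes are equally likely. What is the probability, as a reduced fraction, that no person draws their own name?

16481/44800

Favorable outcomes: !10 = 1334961.
Total outcomes: 10! = 3628800.
Probability = 1334961/3628800 = 16481/44800.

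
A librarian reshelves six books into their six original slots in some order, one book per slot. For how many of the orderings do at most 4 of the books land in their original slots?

# with exactly i fixed is C(6,i)·!(6-i); sum over i=0..4:
  i=0: C(6,0)·!6 = 1·265 = 265
  i=1: C(6,1)·!5 = 6·44 = 264
  i=2: C(6,2)·!4 = 15·9 = 135
  i=3: C(6,3)·!3 = 20·2 = 40
  i=4: C(6,4)·!2 = 15·1 = 15
Total = 719.

719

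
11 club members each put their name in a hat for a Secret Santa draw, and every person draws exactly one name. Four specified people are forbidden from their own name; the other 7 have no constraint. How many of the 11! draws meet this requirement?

27422640

Inclusion-exclusion on the 4 forbidden self-matches:
Σ_{j=0}^{4} (-1)^j C(4,j)(11-j)!
= C(4,0)·11! - C(4,1)·10! + C(4,2)·9! - C(4,3)·8! + C(4,4)·7!
= 39916800 - 14515200 + 2177280 - 161280 + 5040
= 27422640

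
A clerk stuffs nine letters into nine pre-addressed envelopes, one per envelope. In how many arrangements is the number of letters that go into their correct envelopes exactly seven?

36

Choose which 7 of the 9 are fixed: C(9,7) = 36.
The other 2 form a derangement: !2 = 1.
Total: 36 × 1 = 36.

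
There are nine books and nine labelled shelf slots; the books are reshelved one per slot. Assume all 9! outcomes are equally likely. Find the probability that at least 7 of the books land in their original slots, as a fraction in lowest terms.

37/362880

Favorable outcomes: Σ_{i≥7} C(9,i)·!(9-i) = 36·1 + 9·0 + 1·1 = 37.
Total outcomes: 9! = 362880.
Probability = 37/362880 = 37/362880.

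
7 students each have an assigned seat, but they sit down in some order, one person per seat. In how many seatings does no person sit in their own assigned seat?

1854

!7 is the nearest integer to 7!/e.
7! = 5040, and 5040/e ≈ 1854.11, so !7 = 1854.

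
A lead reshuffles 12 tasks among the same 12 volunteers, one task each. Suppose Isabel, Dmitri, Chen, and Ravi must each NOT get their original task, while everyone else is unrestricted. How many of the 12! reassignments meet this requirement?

Let A_j be the event that the j-th constrained one is fixed. By inclusion-exclusion over the 4 events:
Σ_{j=0}^{4} (-1)^j C(4,j)(12-j)!
= C(4,0)·12! - C(4,1)·11! + C(4,2)·10! - C(4,3)·9! + C(4,4)·8!
= 479001600 - 159667200 + 21772800 - 1451520 + 40320
= 339696000

339696000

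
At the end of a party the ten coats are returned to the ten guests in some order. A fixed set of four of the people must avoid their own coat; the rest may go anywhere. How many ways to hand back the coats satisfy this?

2399760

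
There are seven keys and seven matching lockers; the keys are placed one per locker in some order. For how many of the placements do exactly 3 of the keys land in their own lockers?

Choose which 3 of the 7 are fixed: C(7,3) = 35.
The remaining 4 must be deranged: !4 = 9.
Total: 35 × 9 = 315.

315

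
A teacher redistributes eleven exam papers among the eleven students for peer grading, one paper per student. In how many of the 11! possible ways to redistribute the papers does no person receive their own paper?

14684570

!11 = 11! · Σ_{k=0}^{11} (-1)^k/k!
= 11! - 11!/1! + 11!/2! - 11!/3! + 11!/4! - 11!/5! + 11!/6! - 11!/7! + 11!/8! - 11!/9! + 11!/10! - 11!/11!
= 39916800 - 39916800 + 19958400 - 6652800 + 1663200 - 332640 + 55440 - 7920 + 990 - 110 + 11 - 1
= 14684570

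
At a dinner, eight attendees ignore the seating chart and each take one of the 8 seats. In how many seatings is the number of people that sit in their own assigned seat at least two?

Sum C(8,i)·!(8-i) for i = 2..8:
  i=2: C(8,2)·!6 = 28·265 = 7420
  i=3: C(8,3)·!5 = 56·44 = 2464
  i=4: C(8,4)·!4 = 70·9 = 630
  i=5: C(8,5)·!3 = 56·2 = 112
  i=6: C(8,6)·!2 = 28·1 = 28
  i=7: C(8,7)·!1 = 8·0 = 0
  i=8: C(8,8)·!0 = 1·1 = 1
Total = 10655.

10655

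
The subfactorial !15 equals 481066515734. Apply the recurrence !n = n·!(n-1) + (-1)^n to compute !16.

7697064251745

!16 = 16·481066515734 + 1 = 7697064251745.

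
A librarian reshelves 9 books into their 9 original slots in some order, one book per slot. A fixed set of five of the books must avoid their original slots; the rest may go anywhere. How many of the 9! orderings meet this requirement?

205056

Let A_j be the event that the j-th constrained one is fixed. By inclusion-exclusion over the 5 events:
Σ_{j=0}^{5} (-1)^j C(5,j)(9-j)!
= C(5,0)·9! - C(5,1)·8! + C(5,2)·7! - C(5,3)·6! + C(5,4)·5! - C(5,5)·4!
= 362880 - 201600 + 50400 - 7200 + 600 - 24
= 205056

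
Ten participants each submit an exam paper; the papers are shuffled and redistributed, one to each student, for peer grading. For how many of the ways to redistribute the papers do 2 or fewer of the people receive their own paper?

3337406

# with exactly i fixed is C(10,i)·!(10-i); sum over i=0..2:
  i=0: C(10,0)·!10 = 1·1334961 = 1334961
  i=1: C(10,1)·!9 = 10·133496 = 1334960
  i=2: C(10,2)·!8 = 45·14833 = 667485
Total = 3337406.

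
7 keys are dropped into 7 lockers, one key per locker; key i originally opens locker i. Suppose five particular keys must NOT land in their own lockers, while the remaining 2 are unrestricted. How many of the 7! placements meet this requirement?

Let A_j be the event that the j-th constrained one is fixed. By inclusion-exclusion over the 5 events:
Σ_{j=0}^{5} (-1)^j C(5,j)(7-j)!
= C(5,0)·7! - C(5,1)·6! + C(5,2)·5! - C(5,3)·4! + C(5,4)·3! - C(5,5)·2!
= 5040 - 3600 + 1200 - 240 + 30 - 2
= 2428

2428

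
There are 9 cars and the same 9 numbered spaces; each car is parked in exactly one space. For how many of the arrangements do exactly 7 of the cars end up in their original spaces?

36

Pick the 7 fixed positions: C(9,7) = 36 ways.
The other 2 form a derangement: !2 = 1.
Total: 36 × 1 = 36.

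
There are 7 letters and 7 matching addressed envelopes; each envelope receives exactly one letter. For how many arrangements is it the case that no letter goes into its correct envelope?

By inclusion-exclusion, !7 = Σ (-1)^k · 7!/k! for k=0..7
= 7! - 7!/1! + 7!/2! - 7!/3! + 7!/4! - 7!/5! + 7!/6! - 7!/7!
= 5040 - 5040 + 2520 - 840 + 210 - 42 + 7 - 1
= 1854

1854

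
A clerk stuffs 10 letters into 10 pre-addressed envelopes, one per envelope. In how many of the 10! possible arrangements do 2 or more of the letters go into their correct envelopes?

958879

# with exactly i fixed is C(10,i)·!(10-i); sum over i=2..10:
  i=2: C(10,2)·!8 = 45·14833 = 667485
  i=3: C(10,3)·!7 = 120·1854 = 222480
  i=4: C(10,4)·!6 = 210·265 = 55650
  i=5: C(10,5)·!5 = 252·44 = 11088
  i=6: C(10,6)·!4 = 210·9 = 1890
  i=7: C(10,7)·!3 = 120·2 = 240
  i=8: C(10,8)·!2 = 45·1 = 45
  i=9: C(10,9)·!1 = 10·0 = 0
  i=10: C(10,10)·!0 = 1·1 = 1
Total = 958879.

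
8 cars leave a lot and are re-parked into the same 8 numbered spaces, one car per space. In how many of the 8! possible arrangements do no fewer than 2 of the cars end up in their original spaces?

10655

Sum C(8,i)·!(8-i) for i = 2..8:
  i=2: C(8,2)·!6 = 28·265 = 7420
  i=3: C(8,3)·!5 = 56·44 = 2464
  i=4: C(8,4)·!4 = 70·9 = 630
  i=5: C(8,5)·!3 = 56·2 = 112
  i=6: C(8,6)·!2 = 28·1 = 28
  i=7: C(8,7)·!1 = 8·0 = 0
  i=8: C(8,8)·!0 = 1·1 = 1
Total = 10655.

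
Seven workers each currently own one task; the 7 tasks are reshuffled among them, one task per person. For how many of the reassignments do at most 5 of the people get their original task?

# with exactly i fixed is C(7,i)·!(7-i); sum over i=0..5:
  i=0: C(7,0)·!7 = 1·1854 = 1854
  i=1: C(7,1)·!6 = 7·265 = 1855
  i=2: C(7,2)·!5 = 21·44 = 924
  i=3: C(7,3)·!4 = 35·9 = 315
  i=4: C(7,4)·!3 = 35·2 = 70
  i=5: C(7,5)·!2 = 21·1 = 21
Total = 5039.

5039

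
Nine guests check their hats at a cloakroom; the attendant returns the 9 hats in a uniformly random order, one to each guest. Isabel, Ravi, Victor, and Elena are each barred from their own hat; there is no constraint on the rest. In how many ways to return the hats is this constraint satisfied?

229080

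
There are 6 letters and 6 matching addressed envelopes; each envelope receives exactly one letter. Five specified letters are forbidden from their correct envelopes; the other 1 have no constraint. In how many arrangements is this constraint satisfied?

Inclusion-exclusion on the 5 forbidden self-matches:
Σ_{j=0}^{5} (-1)^j C(5,j)(6-j)!
= C(5,0)·6! - C(5,1)·5! + C(5,2)·4! - C(5,3)·3! + C(5,4)·2! - C(5,5)·1!
= 720 - 600 + 240 - 60 + 10 - 1
= 309

309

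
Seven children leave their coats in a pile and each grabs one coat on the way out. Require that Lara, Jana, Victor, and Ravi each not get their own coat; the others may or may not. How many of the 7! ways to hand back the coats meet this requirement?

Let A_j be the event that the j-th constrained one is fixed. By inclusion-exclusion over the 4 events:
Σ_{j=0}^{4} (-1)^j C(4,j)(7-j)!
= C(4,0)·7! - C(4,1)·6! + C(4,2)·5! - C(4,3)·4! + C(4,4)·3!
= 5040 - 2880 + 720 - 96 + 6
= 2790

2790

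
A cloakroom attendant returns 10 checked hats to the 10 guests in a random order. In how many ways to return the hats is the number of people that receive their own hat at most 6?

# with exactly i fixed is C(10,i)·!(10-i); sum over i=0..6:
  i=0: C(10,0)·!10 = 1·1334961 = 1334961
  i=1: C(10,1)·!9 = 10·133496 = 1334960
  i=2: C(10,2)·!8 = 45·14833 = 667485
  i=3: C(10,3)·!7 = 120·1854 = 222480
  i=4: C(10,4)·!6 = 210·265 = 55650
  i=5: C(10,5)·!5 = 252·44 = 11088
  i=6: C(10,6)·!4 = 210·9 = 1890
Total = 3628514.

3628514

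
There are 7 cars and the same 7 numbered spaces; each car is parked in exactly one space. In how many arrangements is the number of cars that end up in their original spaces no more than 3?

4948

# with exactly i fixed is C(7,i)·!(7-i); sum over i=0..3:
  i=0: C(7,0)·!7 = 1·1854 = 1854
  i=1: C(7,1)·!6 = 7·265 = 1855
  i=2: C(7,2)·!5 = 21·44 = 924
  i=3: C(7,3)·!4 = 35·9 = 315
Total = 4948.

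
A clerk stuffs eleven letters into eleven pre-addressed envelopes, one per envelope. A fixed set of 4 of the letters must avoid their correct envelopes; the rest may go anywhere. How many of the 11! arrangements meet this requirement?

27422640

Inclusion-exclusion on the 4 forbidden self-matches:
Σ_{j=0}^{4} (-1)^j C(4,j)(11-j)!
= C(4,0)·11! - C(4,1)·10! + C(4,2)·9! - C(4,3)·8! + C(4,4)·7!
= 39916800 - 14515200 + 2177280 - 161280 + 5040
= 27422640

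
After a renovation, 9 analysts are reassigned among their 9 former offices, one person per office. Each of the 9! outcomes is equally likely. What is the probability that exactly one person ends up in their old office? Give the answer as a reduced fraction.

Favorable outcomes: C(9,1)·!8 = 9·14833 = 133497.
Total outcomes: 9! = 362880.
Probability = 133497/362880 = 2119/5760.

2119/5760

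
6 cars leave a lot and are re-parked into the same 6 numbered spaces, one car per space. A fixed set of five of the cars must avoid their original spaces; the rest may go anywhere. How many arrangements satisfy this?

309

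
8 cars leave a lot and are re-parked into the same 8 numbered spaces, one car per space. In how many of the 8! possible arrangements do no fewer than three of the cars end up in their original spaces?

3235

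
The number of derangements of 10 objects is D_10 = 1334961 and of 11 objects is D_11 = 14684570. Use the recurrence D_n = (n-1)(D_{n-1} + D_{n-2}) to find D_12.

D_12 = (12-1)·(D_11 + D_10) = 11·(14684570 + 1334961) = 11·16019531 = 176214841.

176214841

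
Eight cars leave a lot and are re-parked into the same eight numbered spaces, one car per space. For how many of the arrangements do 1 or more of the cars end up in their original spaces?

25487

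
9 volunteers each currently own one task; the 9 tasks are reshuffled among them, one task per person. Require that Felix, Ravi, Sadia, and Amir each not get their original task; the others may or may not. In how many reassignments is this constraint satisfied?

Let A_j be the event that the j-th constrained one is fixed. By inclusion-exclusion over the 4 events:
Σ_{j=0}^{4} (-1)^j C(4,j)(9-j)!
= C(4,0)·9! - C(4,1)·8! + C(4,2)·7! - C(4,3)·6! + C(4,4)·5!
= 362880 - 161280 + 30240 - 2880 + 120
= 229080

229080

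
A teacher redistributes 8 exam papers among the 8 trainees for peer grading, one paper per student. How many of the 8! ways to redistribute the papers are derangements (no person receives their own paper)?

14833

!8 = 8! · Σ_{k=0}^{8} (-1)^k/k!
= 8! - 8!/1! + 8!/2! - 8!/3! + 8!/4! - 8!/5! + 8!/6! - 8!/7! + 8!/8!
= 40320 - 40320 + 20160 - 6720 + 1680 - 336 + 56 - 8 + 1
= 14833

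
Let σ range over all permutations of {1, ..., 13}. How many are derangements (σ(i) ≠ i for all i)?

The number of derangements of 13 is !13 = Σ_{k=0}^{13} (-1)^k·13!/k!
= 13! - 13!/1! + 13!/2! - 13!/3! + 13!/4! - 13!/5! + 13!/6! - 13!/7! + 13!/8! - 13!/9! + 13!/10! - 13!/11! + 13!/12! - 13!/13!
= 6227020800 - 6227020800 + 3113510400 - 1037836800 + 259459200 - 51891840 + 8648640 - 1235520 + 154440 - 17160 + 1716 - 156 + 13 - 1
= 2290792932

2290792932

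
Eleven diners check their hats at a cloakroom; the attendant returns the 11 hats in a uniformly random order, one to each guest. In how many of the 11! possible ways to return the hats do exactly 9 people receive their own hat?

Choose which 9 of the 11 are fixed: C(11,9) = 55.
The other 2 form a derangement: !2 = 1.
Total: 55 × 1 = 55.

55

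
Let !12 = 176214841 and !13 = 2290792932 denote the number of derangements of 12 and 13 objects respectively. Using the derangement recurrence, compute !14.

!14 = (14-1)·(!13 + !12) = 13·(2290792932 + 176214841) = 13·2467007773 = 32071101049.

32071101049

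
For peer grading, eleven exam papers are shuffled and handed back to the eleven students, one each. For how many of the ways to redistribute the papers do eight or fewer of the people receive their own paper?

39916744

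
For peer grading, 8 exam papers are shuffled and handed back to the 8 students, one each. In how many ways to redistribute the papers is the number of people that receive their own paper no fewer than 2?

# with exactly i fixed is C(8,i)·!(8-i); sum over i=2..8:
  i=2: C(8,2)·!6 = 28·265 = 7420
  i=3: C(8,3)·!5 = 56·44 = 2464
  i=4: C(8,4)·!4 = 70·9 = 630
  i=5: C(8,5)·!3 = 56·2 = 112
  i=6: C(8,6)·!2 = 28·1 = 28
  i=7: C(8,7)·!1 = 8·0 = 0
  i=8: C(8,8)·!0 = 1·1 = 1
Total = 10655.

10655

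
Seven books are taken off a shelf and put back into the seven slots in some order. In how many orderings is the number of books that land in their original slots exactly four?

Pick the 4 fixed positions: C(7,4) = 35 ways.
The other 3 form a derangement: !3 = 2.
Total: 35 × 2 = 70.

70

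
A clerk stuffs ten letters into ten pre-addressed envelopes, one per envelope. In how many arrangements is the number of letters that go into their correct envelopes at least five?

13264

Sum C(10,i)·!(10-i) for i = 5..10:
  i=5: C(10,5)·!5 = 252·44 = 11088
  i=6: C(10,6)·!4 = 210·9 = 1890
  i=7: C(10,7)·!3 = 120·2 = 240
  i=8: C(10,8)·!2 = 45·1 = 45
  i=9: C(10,9)·!1 = 10·0 = 0
  i=10: C(10,10)·!0 = 1·1 = 1
Total = 13264.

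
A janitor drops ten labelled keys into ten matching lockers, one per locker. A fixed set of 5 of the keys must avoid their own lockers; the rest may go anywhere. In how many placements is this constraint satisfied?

2170680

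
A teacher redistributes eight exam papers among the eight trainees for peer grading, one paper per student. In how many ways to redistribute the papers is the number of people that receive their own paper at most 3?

39549

# with exactly i fixed is C(8,i)·!(8-i); sum over i=0..3:
  i=0: C(8,0)·!8 = 1·14833 = 14833
  i=1: C(8,1)·!7 = 8·1854 = 14832
  i=2: C(8,2)·!6 = 28·265 = 7420
  i=3: C(8,3)·!5 = 56·44 = 2464
Total = 39549.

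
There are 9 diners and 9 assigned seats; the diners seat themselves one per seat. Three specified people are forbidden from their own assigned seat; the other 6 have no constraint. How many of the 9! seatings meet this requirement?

Let A_j be the event that the j-th constrained one is fixed. By inclusion-exclusion over the 3 events:
Σ_{j=0}^{3} (-1)^j C(3,j)(9-j)!
= C(3,0)·9! - C(3,1)·8! + C(3,2)·7! - C(3,3)·6!
= 362880 - 120960 + 15120 - 720
= 256320

256320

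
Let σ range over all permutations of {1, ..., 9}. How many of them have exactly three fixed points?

22260

Pick the 3 fixed positions: C(9,3) = 84 ways.
The other 6 form a derangement: !6 = 265.
Total: 84 × 265 = 22260.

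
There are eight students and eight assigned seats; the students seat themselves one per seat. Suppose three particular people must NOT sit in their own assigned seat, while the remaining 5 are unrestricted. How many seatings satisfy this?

Inclusion-exclusion on the 3 forbidden self-matches:
Σ_{j=0}^{3} (-1)^j C(3,j)(8-j)!
= C(3,0)·8! - C(3,1)·7! + C(3,2)·6! - C(3,3)·5!
= 40320 - 15120 + 2160 - 120
= 27240

27240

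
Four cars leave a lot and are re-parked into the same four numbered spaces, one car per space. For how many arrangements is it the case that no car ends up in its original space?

The number of derangements of 4 is !4 = Σ_{k=0}^{4} (-1)^k·4!/k!
= 4! - 4!/1! + 4!/2! - 4!/3! + 4!/4!
= 24 - 24 + 12 - 4 + 1
= 9

9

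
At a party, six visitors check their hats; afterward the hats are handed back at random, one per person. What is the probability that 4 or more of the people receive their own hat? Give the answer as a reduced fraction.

1/45

Favorable outcomes: Σ_{i≥4} C(6,i)·!(6-i) = 15·1 + 6·0 + 1·1 = 16.
Total outcomes: 6! = 720.
Probability = 16/720 = 1/45.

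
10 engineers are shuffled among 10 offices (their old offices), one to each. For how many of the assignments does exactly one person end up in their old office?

1334960

Pick the single fixed position: C(10,1) = 10 ways.
The remaining 9 must be deranged: !9 = 133496.
Total: 10 × 133496 = 1334960.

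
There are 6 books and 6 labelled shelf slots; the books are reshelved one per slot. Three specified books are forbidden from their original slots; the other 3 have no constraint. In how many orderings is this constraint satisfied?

426

Let A_j be the event that the j-th constrained one is fixed. By inclusion-exclusion over the 3 events:
Σ_{j=0}^{3} (-1)^j C(3,j)(6-j)!
= C(3,0)·6! - C(3,1)·5! + C(3,2)·4! - C(3,3)·3!
= 720 - 360 + 72 - 6
= 426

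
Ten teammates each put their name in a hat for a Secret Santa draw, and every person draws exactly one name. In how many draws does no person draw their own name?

1334961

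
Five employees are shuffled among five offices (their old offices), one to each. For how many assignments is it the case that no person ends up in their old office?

44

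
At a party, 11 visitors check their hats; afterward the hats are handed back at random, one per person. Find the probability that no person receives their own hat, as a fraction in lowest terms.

1468457/3991680

Favorable outcomes: !11 = 14684570.
Total outcomes: 11! = 39916800.
Probability = 14684570/39916800 = 1468457/3991680.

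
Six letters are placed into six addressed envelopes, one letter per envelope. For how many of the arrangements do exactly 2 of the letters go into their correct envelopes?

135

Choose which 2 of the 6 are fixed: C(6,2) = 15.
The other 4 form a derangement: !4 = 9.
Total: 15 × 9 = 135.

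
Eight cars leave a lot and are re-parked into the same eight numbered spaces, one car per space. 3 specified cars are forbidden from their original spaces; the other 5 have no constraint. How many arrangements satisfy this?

27240

Let A_j be the event that the j-th constrained one is fixed. By inclusion-exclusion over the 3 events:
Σ_{j=0}^{3} (-1)^j C(3,j)(8-j)!
= C(3,0)·8! - C(3,1)·7! + C(3,2)·6! - C(3,3)·5!
= 40320 - 15120 + 2160 - 120
= 27240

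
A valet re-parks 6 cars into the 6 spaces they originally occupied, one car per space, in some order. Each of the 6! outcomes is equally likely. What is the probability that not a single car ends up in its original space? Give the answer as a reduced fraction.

Favorable outcomes: !6 = 265.
Total outcomes: 6! = 720.
Probability = 265/720 = 53/144.

53/144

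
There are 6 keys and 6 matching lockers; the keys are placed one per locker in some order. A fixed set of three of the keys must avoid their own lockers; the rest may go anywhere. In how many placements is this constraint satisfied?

Let A_j be the event that the j-th constrained one is fixed. By inclusion-exclusion over the 3 events:
Σ_{j=0}^{3} (-1)^j C(3,j)(6-j)!
= C(3,0)·6! - C(3,1)·5! + C(3,2)·4! - C(3,3)·3!
= 720 - 360 + 72 - 6
= 426

426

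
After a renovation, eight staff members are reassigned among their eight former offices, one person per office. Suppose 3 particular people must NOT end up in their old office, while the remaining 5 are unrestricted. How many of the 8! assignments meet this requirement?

Let A_j be the event that the j-th constrained one is fixed. By inclusion-exclusion over the 3 events:
Σ_{j=0}^{3} (-1)^j C(3,j)(8-j)!
= C(3,0)·8! - C(3,1)·7! + C(3,2)·6! - C(3,3)·5!
= 40320 - 15120 + 2160 - 120
= 27240

27240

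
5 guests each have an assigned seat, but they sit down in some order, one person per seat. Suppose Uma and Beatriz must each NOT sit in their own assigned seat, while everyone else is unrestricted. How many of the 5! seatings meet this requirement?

78

Let A_j be the event that the j-th constrained one is fixed. By inclusion-exclusion over the 2 events:
Σ_{j=0}^{2} (-1)^j C(2,j)(5-j)!
= C(2,0)·5! - C(2,1)·4! + C(2,2)·3!
= 120 - 48 + 6
= 78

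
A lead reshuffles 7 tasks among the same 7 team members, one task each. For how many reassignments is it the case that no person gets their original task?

By inclusion-exclusion, !7 = Σ (-1)^k · 7!/k! for k=0..7
= 7! - 7!/1! + 7!/2! - 7!/3! + 7!/4! - 7!/5! + 7!/6! - 7!/7!
= 5040 - 5040 + 2520 - 840 + 210 - 42 + 7 - 1
= 1854

1854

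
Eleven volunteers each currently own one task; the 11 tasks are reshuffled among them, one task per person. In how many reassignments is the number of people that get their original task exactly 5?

122430

Pick the 5 fixed positions: C(11,5) = 462 ways.
The other 6 form a derangement: !6 = 265.
Total: 462 × 265 = 122430.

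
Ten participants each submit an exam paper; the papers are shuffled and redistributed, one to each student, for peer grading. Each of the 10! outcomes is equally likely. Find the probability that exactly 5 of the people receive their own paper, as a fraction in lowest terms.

Favorable outcomes: C(10,5)·!5 = 252·44 = 11088.
Total outcomes: 10! = 3628800.
Probability = 11088/3628800 = 11/3600.

11/3600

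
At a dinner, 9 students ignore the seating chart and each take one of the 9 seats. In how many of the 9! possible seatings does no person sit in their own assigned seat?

133496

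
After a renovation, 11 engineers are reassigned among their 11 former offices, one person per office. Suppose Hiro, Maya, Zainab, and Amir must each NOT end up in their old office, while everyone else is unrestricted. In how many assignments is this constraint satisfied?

Inclusion-exclusion on the 4 forbidden self-matches:
Σ_{j=0}^{4} (-1)^j C(4,j)(11-j)!
= C(4,0)·11! - C(4,1)·10! + C(4,2)·9! - C(4,3)·8! + C(4,4)·7!
= 39916800 - 14515200 + 2177280 - 161280 + 5040
= 27422640

27422640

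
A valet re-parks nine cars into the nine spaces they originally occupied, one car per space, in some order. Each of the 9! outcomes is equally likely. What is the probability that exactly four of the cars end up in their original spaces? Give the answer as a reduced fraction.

Favorable outcomes: C(9,4)·!5 = 126·44 = 5544.
Total outcomes: 9! = 362880.
Probability = 5544/362880 = 11/720.

11/720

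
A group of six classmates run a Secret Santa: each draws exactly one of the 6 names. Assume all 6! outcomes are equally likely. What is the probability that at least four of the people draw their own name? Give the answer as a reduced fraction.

Favorable outcomes: Σ_{i≥4} C(6,i)·!(6-i) = 15·1 + 6·0 + 1·1 = 16.
Total outcomes: 6! = 720.
Probability = 16/720 = 1/45.

1/45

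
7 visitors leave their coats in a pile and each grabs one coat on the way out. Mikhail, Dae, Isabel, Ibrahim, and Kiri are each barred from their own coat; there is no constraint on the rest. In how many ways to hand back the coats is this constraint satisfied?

Let A_j be the event that the j-th constrained one is fixed. By inclusion-exclusion over the 5 events:
Σ_{j=0}^{5} (-1)^j C(5,j)(7-j)!
= C(5,0)·7! - C(5,1)·6! + C(5,2)·5! - C(5,3)·4! + C(5,4)·3! - C(5,5)·2!
= 5040 - 3600 + 1200 - 240 + 30 - 2
= 2428

2428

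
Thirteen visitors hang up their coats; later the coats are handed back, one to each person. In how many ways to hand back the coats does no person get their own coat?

!13 = 13! · Σ_{k=0}^{13} (-1)^k/k!
= 13! - 13!/1! + 13!/2! - 13!/3! + 13!/4! - 13!/5! + 13!/6! - 13!/7! + 13!/8! - 13!/9! + 13!/10! - 13!/11! + 13!/12! - 13!/13!
= 6227020800 - 6227020800 + 3113510400 - 1037836800 + 259459200 - 51891840 + 8648640 - 1235520 + 154440 - 17160 + 1716 - 156 + 13 - 1
= 2290792932

2290792932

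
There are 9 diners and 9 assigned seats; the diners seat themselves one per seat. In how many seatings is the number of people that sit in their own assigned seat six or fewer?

362843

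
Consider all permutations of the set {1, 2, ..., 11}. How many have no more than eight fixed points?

Sum C(11,i)·!(11-i) for i = 0..8:
  i=0: C(11,0)·!11 = 1·14684570 = 14684570
  i=1: C(11,1)·!10 = 11·1334961 = 14684571
  i=2: C(11,2)·!9 = 55·133496 = 7342280
  i=3: C(11,3)·!8 = 165·14833 = 2447445
  i=4: C(11,4)·!7 = 330·1854 = 611820
  i=5: C(11,5)·!6 = 462·265 = 122430
  i=6: C(11,6)·!5 = 462·44 = 20328
  i=7: C(11,7)·!4 = 330·9 = 2970
  i=8: C(11,8)·!3 = 165·2 = 330
Total = 39916744.

39916744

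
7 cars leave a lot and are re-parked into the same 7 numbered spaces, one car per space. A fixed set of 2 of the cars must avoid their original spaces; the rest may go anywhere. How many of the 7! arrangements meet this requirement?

3720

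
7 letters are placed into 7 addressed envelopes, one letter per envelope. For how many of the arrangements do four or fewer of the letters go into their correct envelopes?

5018

Sum C(7,i)·!(7-i) for i = 0..4:
  i=0: C(7,0)·!7 = 1·1854 = 1854
  i=1: C(7,1)·!6 = 7·265 = 1855
  i=2: C(7,2)·!5 = 21·44 = 924
  i=3: C(7,3)·!4 = 35·9 = 315
  i=4: C(7,4)·!3 = 35·2 = 70
Total = 5018.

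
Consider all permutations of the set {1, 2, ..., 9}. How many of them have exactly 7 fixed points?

Choose which 7 of the 9 are fixed: C(9,7) = 36.
The remaining 2 must be deranged: !2 = 1.
Total: 36 × 1 = 36.

36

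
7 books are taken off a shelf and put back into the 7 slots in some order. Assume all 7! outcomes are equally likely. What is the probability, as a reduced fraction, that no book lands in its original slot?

Favorable outcomes: !7 = 1854.
Total outcomes: 7! = 5040.
Probability = 1854/5040 = 103/280.

103/280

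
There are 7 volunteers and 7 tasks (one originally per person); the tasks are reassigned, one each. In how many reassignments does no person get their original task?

1854

Recurrence: !7 = 7·!6 + (-1)^7.
!7 = 7·265 - 1 = 1854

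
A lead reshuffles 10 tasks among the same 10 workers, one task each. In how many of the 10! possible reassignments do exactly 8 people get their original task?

45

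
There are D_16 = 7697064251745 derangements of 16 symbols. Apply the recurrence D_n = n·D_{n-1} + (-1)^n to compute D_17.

130850092279664

D_17 = 17·7697064251745 - 1 = 130850092279664.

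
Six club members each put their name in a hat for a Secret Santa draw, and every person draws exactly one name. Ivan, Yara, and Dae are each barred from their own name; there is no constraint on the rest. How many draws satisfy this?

Inclusion-exclusion on the 3 forbidden self-matches:
Σ_{j=0}^{3} (-1)^j C(3,j)(6-j)!
= C(3,0)·6! - C(3,1)·5! + C(3,2)·4! - C(3,3)·3!
= 720 - 360 + 72 - 6
= 426

426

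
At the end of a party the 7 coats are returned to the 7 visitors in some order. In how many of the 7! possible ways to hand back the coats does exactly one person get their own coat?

1855

Pick the single fixed position: C(7,1) = 7 ways.
The remaining 6 must be deranged: !6 = 265.
Total: 7 × 265 = 1855.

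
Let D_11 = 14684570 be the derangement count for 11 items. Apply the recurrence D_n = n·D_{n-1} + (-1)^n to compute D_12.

176214841

D_12 = 12·14684570 + 1 = 176214841.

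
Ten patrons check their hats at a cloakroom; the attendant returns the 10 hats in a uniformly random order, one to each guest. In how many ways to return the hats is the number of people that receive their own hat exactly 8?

Pick the 8 fixed positions: C(10,8) = 45 ways.
The remaining 2 must be deranged: !2 = 1.
Total: 45 × 1 = 45.

45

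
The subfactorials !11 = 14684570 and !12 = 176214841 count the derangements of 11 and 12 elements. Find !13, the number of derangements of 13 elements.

2290792932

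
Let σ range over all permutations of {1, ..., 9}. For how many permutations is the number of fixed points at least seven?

# with exactly i fixed is C(9,i)·!(9-i); sum over i=7..9:
  i=7: C(9,7)·!2 = 36·1 = 36
  i=8: C(9,8)·!1 = 9·0 = 0
  i=9: C(9,9)·!0 = 1·1 = 1
Total = 37.

37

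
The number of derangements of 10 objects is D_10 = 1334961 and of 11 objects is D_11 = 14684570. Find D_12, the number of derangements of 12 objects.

176214841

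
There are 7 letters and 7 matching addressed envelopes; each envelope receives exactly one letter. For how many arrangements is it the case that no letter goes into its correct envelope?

1854

!7 = 7! · Σ_{k=0}^{7} (-1)^k/k!
= 7! - 7!/1! + 7!/2! - 7!/3! + 7!/4! - 7!/5! + 7!/6! - 7!/7!
= 5040 - 5040 + 2520 - 840 + 210 - 42 + 7 - 1
= 1854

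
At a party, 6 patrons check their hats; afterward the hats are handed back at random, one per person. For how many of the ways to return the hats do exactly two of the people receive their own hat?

135

Choose which 2 of the 6 are fixed: C(6,2) = 15.
The other 4 form a derangement: !4 = 9.
Total: 15 × 9 = 135.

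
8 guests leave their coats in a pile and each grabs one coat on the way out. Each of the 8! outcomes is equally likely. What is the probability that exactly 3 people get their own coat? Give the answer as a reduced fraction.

11/180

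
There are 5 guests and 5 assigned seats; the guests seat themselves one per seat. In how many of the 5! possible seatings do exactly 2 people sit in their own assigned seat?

20

Choose which 2 of the 5 are fixed: C(5,2) = 10.
The other 3 form a derangement: !3 = 2.
Total: 10 × 2 = 20.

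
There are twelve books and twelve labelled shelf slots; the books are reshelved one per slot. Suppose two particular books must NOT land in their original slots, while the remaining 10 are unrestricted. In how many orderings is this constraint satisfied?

Let A_j be the event that the j-th constrained one is fixed. By inclusion-exclusion over the 2 events:
Σ_{j=0}^{2} (-1)^j C(2,j)(12-j)!
= C(2,0)·12! - C(2,1)·11! + C(2,2)·10!
= 479001600 - 79833600 + 3628800
= 402796800

402796800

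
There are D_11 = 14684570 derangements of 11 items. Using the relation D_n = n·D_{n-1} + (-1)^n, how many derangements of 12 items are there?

176214841

D_12 = 12·14684570 + 1 = 176214841.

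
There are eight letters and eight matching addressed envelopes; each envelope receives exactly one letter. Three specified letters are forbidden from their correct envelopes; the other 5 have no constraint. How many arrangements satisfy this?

27240

Let A_j be the event that the j-th constrained one is fixed. By inclusion-exclusion over the 3 events:
Σ_{j=0}^{3} (-1)^j C(3,j)(8-j)!
= C(3,0)·8! - C(3,1)·7! + C(3,2)·6! - C(3,3)·5!
= 40320 - 15120 + 2160 - 120
= 27240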